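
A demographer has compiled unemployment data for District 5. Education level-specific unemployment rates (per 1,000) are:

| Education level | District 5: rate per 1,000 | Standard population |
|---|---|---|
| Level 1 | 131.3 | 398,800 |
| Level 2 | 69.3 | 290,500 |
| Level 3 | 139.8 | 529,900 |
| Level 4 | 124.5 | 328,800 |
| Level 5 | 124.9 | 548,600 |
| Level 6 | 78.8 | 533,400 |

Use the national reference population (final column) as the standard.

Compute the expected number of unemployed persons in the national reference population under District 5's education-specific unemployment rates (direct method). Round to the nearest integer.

298062

Expected unemployed persons = Σ (standard pop × education-specific rate ÷ 1,000)
= 398,800×131.3/1,000 + 290,500×69.3/1,000 + 529,900×139.8/1,000 + 328,800×124.5/1,000 + 548,600×124.9/1,000 + 533,400×78.8/1,000
= 52362.44 + 20131.65 + 74080.02 + 40935.60 + 68520.14 + 42031.92 = 298061.77.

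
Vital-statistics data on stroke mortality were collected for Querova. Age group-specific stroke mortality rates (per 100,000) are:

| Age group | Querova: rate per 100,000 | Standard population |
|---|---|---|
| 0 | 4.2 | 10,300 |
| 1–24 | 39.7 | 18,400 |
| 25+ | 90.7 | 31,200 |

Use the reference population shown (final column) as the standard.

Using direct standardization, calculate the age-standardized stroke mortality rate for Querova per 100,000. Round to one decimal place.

Standard total = 59,900; weights = 0.1720, 0.3072, 0.5209.
Standardized rate: 0.1720×4.2 + 0.3072×39.7 + 0.5209×90.7 = 60.1599 per 100,000.

60.2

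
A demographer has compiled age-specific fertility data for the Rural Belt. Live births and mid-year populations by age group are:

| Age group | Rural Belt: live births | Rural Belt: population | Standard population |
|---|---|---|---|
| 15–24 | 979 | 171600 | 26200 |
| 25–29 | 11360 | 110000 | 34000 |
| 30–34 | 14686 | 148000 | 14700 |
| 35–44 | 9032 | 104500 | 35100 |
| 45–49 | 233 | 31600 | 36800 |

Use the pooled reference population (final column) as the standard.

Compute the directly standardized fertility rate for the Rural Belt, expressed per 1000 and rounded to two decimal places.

Age-specific rates per 1000 for the Rural Belt: 5.705, 103.273, 99.230, 86.431, 7.373.
Standard total = 146800; weights = 0.1785, 0.2316, 0.1001, 0.2391, 0.2507.
Standardized rate: 0.1785×5.705 + 0.2316×103.273 + 0.1001×99.230 + 0.2391×86.431 + 0.2507×7.373 = 57.3875 per 1000.

57.39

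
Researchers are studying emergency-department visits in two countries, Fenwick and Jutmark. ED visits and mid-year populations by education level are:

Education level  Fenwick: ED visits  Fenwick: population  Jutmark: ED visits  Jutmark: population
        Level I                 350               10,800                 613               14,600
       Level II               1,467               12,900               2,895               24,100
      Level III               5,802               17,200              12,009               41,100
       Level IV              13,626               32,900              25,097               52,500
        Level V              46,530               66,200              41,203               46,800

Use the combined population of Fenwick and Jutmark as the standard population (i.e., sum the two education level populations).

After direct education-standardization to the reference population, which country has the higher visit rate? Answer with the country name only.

Education-specific rates per 1,000 for Fenwick: 32.407, 113.721, 337.326, 414.164, 702.870.
For Jutmark: 41.986, 120.124, 292.190, 478.038, 880.406.
Combined standard total = 319,100; weights = 0.0796, 0.1160, 0.1827, 0.2676, 0.3541.
Fenwick: 0.0796×32.407 + 0.1160×113.721 + 0.1827×337.326 + 0.2676×414.164 + 0.3541×702.870 = 437.1383 per 1,000.
Jutmark: 0.0796×41.986 + 0.1160×120.124 + 0.1827×292.190 + 0.2676×478.038 + 0.3541×880.406 = 510.3605 per 1,000.
The crude rates (484.11 vs 456.82) would put Fenwick higher, but that reflects its education composition; once standardized to a common education structure, Jutmark has the higher underlying rate.

Jutmark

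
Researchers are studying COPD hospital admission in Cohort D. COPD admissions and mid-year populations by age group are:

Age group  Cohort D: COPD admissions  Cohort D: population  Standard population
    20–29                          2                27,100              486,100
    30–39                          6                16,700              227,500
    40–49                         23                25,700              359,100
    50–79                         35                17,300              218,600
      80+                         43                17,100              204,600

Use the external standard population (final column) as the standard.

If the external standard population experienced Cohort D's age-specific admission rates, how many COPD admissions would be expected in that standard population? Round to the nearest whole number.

Age-specific rates per 10,000 for Cohort D: 0.74, 3.59, 8.95, 20.23, 25.15.
Expected COPD admissions = Σ (standard pop × age-specific rate ÷ 10,000)
= 486,100×0.74/10,000 + 227,500×3.59/10,000 + 359,100×8.95/10,000 + 218,600×20.23/10,000 + 204,600×25.15/10,000
= 35.87 + 81.74 + 321.37 + 442.25 + 514.49 = 1395.73.

1396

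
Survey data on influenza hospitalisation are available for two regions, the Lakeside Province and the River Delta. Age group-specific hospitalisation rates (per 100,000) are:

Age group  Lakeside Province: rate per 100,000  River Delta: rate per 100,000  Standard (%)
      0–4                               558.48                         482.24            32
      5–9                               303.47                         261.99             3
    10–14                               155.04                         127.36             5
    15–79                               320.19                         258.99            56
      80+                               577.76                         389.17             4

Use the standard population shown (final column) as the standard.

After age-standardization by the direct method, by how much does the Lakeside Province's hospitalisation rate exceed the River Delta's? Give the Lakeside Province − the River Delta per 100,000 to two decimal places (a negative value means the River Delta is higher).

Standard weights: 0.32, 0.03, 0.05, 0.56, 0.04.
The Lakeside Province: 0.3200×558.48 + 0.0300×303.47 + 0.0500×155.04 + 0.5600×320.19 + 0.0400×577.76 = 397.9865 per 100,000.
The River Delta: 0.3200×482.24 + 0.0300×261.99 + 0.0500×127.36 + 0.5600×258.99 + 0.0400×389.17 = 329.1457 per 100,000.
Difference = 397.9865 − 329.1457 = 68.8408.

68.84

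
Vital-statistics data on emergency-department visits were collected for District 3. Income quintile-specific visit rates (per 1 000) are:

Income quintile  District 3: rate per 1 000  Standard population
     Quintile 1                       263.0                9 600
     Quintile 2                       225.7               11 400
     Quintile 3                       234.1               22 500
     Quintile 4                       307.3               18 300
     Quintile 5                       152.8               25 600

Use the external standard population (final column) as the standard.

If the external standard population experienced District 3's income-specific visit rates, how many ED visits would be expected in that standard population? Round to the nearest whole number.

19900

Expected ED visits = Σ (standard pop × income-specific rate ÷ 1 000)
= 9 600×263.0/1 000 + 11 400×225.7/1 000 + 22 500×234.1/1 000 + 18 300×307.3/1 000 + 25 600×152.8/1 000
= 2524.80 + 2572.98 + 5267.25 + 5623.59 + 3911.68 = 19900.30.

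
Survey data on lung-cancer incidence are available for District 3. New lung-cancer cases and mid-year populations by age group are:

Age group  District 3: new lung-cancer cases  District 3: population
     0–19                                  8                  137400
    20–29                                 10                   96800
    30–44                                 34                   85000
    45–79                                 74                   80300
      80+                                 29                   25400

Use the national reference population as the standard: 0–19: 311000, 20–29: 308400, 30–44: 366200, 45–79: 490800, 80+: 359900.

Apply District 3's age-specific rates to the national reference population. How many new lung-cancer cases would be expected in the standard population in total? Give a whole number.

1060

Age-specific rates per 100000 for District 3: 5.82, 10.33, 40.00, 92.15, 114.17.
Expected new lung-cancer cases = Σ (standard pop × age-specific rate ÷ 100000)
= 311000×5.82/100000 + 308400×10.33/100000 + 366200×40.00/100000 + 490800×92.15/100000 + 359900×114.17/100000
= 18.11 + 31.86 + 146.48 + 452.29 + 410.91 = 1059.65.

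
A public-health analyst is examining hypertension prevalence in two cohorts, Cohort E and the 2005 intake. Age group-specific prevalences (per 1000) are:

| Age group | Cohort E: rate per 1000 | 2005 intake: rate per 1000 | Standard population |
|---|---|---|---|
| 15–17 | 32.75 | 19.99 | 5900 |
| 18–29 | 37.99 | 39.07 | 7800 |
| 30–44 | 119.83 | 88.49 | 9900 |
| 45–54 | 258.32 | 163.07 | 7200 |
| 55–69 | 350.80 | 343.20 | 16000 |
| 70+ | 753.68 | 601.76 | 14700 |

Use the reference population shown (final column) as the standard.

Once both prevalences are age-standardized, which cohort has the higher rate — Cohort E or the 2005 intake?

Cohort E

Standard total = 61500; weights = 0.0959, 0.1268, 0.1610, 0.1171, 0.2602, 0.2390.
Cohort E: 0.0959×32.75 + 0.1268×37.99 + 0.1610×119.83 + 0.1171×258.32 + 0.2602×350.80 + 0.2390×753.68 = 328.9051 per 1000.
The 2005 intake: 0.0959×19.99 + 0.1268×39.07 + 0.1610×88.49 + 0.1171×163.07 + 0.2602×343.20 + 0.2390×601.76 = 273.3319 per 1000.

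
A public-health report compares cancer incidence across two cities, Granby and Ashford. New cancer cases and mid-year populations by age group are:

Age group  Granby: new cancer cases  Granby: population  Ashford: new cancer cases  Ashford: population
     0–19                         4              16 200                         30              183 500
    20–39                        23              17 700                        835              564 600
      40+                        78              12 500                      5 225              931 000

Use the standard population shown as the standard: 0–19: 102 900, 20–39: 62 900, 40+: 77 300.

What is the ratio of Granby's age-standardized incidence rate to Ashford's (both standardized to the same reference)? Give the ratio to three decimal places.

Age-specific rates per 100 000 for Granby: 24.69, 129.94, 624.00.
For Ashford: 16.35, 147.89, 561.22.
Standard total = 243 100; weights = 0.4233, 0.2587, 0.3180.
Granby: 0.4233×24.69 + 0.2587×129.94 + 0.3180×624.00 = 242.4903 per 100 000.
Ashford: 0.4233×16.35 + 0.2587×147.89 + 0.3180×561.22 = 223.6420 per 100 000.
Ratio = 242.4903 ÷ 223.6420 = 1.08428.

1.084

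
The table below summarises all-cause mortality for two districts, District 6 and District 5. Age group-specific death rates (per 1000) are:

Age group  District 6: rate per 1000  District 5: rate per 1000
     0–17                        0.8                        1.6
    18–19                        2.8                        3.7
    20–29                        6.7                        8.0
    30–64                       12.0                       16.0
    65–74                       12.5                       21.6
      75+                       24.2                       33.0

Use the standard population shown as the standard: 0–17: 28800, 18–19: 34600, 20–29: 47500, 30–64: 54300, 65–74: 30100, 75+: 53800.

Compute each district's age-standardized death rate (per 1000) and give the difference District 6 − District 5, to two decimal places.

-4.34

Standard total = 249100; weights = 0.1156, 0.1389, 0.1907, 0.2180, 0.1208, 0.2160.
District 6: 0.1156×0.8 + 0.1389×2.8 + 0.1907×6.7 + 0.2180×12.0 + 0.1208×12.5 + 0.2160×24.2 = 11.1119 per 1000.
District 5: 0.1156×1.6 + 0.1389×3.7 + 0.1907×8.0 + 0.2180×16.0 + 0.1208×21.6 + 0.2160×33.0 = 15.4495 per 1000.
Difference = 11.1119 − 15.4495 = -4.3375.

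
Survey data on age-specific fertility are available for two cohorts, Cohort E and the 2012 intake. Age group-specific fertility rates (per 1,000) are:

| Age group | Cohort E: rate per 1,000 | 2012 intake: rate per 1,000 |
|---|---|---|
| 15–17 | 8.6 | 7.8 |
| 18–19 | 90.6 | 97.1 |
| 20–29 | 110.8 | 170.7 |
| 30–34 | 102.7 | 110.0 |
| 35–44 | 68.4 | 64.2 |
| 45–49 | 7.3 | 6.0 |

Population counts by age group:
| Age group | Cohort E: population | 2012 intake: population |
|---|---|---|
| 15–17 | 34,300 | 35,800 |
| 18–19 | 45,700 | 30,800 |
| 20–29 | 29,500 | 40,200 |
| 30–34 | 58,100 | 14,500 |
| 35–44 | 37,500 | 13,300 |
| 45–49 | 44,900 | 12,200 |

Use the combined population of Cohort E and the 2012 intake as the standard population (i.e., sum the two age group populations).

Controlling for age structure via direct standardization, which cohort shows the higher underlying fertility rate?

Combined standard total = 396,800; weights = 0.1767, 0.1928, 0.1757, 0.1830, 0.1280, 0.1439.
Cohort E: 0.1767×8.6 + 0.1928×90.6 + 0.1757×110.8 + 0.1830×102.7 + 0.1280×68.4 + 0.1439×7.3 = 67.0466 per 1,000.
The 2012 intake: 0.1767×7.8 + 0.1928×97.1 + 0.1757×170.7 + 0.1830×110.0 + 0.1280×64.2 + 0.1439×6.0 = 79.2910 per 1,000.

2012 intake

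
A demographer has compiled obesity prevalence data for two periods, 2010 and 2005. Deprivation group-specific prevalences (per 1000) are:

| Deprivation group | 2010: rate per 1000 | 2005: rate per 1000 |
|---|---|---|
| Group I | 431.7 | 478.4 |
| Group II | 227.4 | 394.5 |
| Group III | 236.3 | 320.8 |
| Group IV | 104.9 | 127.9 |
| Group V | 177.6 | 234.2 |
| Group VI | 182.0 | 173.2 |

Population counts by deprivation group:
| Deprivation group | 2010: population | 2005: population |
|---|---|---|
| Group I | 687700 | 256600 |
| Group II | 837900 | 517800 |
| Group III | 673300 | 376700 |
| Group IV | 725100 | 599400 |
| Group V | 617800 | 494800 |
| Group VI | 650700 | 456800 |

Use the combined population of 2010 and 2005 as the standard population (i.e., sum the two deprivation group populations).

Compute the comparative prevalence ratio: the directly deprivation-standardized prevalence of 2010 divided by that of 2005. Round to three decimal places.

Combined standard total = 6894600; weights = 0.1370, 0.1966, 0.1523, 0.1921, 0.1614, 0.1606.
2010: 0.1370×431.7 + 0.1966×227.4 + 0.1523×236.3 + 0.1921×104.9 + 0.1614×177.6 + 0.1606×182.0 = 217.8746 per 1000.
2005: 0.1370×478.4 + 0.1966×394.5 + 0.1523×320.8 + 0.1921×127.9 + 0.1614×234.2 + 0.1606×173.2 = 282.1353 per 1000.
Ratio = 217.8746 ÷ 282.1353 = 0.77223.

0.772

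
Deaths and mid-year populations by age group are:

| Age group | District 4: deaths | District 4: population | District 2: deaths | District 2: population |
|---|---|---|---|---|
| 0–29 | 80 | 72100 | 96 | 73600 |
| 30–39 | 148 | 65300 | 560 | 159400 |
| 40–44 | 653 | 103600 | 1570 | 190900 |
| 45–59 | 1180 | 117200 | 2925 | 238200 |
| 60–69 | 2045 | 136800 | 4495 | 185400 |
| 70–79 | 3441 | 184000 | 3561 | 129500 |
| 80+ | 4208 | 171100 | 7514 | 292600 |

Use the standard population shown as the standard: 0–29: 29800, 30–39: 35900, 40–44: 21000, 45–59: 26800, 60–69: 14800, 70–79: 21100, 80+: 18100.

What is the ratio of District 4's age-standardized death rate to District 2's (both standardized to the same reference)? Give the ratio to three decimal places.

0.762

Age-specific rates per 1000 for District 4: 1.110, 2.266, 6.303, 10.068, 14.949, 18.701, 24.594.
For District 2: 1.304, 3.513, 8.224, 12.280, 24.245, 27.498, 25.680.
Standard total = 167500; weights = 0.1779, 0.2143, 0.1254, 0.1600, 0.0884, 0.1260, 0.1081.
District 4: 0.1779×1.110 + 0.2143×2.266 + 0.1254×6.303 + 0.1600×10.068 + 0.0884×14.949 + 0.1260×18.701 + 0.1081×24.594 = 9.4186 per 1000.
District 2: 0.1779×1.304 + 0.2143×3.513 + 0.1254×8.224 + 0.1600×12.280 + 0.0884×24.245 + 0.1260×27.498 + 0.1081×25.680 = 12.3620 per 1000.
Ratio = 9.4186 ÷ 12.3620 = 0.76190.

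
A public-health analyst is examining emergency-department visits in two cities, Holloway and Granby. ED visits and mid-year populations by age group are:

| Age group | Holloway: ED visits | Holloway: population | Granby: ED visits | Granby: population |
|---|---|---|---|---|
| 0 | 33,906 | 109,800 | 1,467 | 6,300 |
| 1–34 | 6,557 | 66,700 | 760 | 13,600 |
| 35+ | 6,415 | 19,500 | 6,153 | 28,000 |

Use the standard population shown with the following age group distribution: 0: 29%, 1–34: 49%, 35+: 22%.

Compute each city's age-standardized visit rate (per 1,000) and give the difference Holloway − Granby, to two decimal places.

66.84

Age-specific rates per 1,000 for Holloway: 308.798, 98.306, 328.974.
For Granby: 232.857, 55.882, 219.750.
Standard weights: 0.29, 0.49, 0.22.
Holloway: 0.2900×308.798 + 0.4900×98.306 + 0.2200×328.974 = 210.0956 per 1,000.
Granby: 0.2900×232.857 + 0.4900×55.882 + 0.2200×219.750 = 143.2559 per 1,000.
Difference = 210.0956 − 143.2559 = 66.8397.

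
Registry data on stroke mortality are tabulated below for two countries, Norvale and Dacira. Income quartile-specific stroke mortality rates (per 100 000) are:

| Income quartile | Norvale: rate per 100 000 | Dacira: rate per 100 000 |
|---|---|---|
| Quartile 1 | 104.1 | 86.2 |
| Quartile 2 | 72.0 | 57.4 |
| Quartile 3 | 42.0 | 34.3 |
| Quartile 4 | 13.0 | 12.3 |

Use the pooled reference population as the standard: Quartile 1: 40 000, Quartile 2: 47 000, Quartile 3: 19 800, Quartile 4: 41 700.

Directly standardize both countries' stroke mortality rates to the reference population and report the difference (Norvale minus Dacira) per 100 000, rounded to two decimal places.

10.67

Standard total = 148 500; weights = 0.2694, 0.3165, 0.1333, 0.2808.
Norvale: 0.2694×104.1 + 0.3165×72.0 + 0.1333×42.0 + 0.2808×13.0 = 60.0788 per 100 000.
Dacira: 0.2694×86.2 + 0.3165×57.4 + 0.1333×34.3 + 0.2808×12.3 = 49.4131 per 100 000.
Difference = 60.0788 − 49.4131 = 10.6657.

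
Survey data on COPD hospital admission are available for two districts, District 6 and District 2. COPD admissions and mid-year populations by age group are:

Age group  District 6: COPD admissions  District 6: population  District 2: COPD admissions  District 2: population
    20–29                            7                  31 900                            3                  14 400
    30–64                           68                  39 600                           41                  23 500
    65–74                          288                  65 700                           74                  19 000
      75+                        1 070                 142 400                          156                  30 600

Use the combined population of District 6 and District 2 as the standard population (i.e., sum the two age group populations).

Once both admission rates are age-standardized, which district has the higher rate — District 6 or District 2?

District 6

Age-specific rates per 10 000 for District 6: 2.19, 17.17, 43.84, 75.14.
For District 2: 2.08, 17.45, 38.95, 50.98.
Combined standard total = 367 100; weights = 0.1261, 0.1719, 0.2307, 0.4713.
District 6: 0.1261×2.19 + 0.1719×17.17 + 0.2307×43.84 + 0.4713×75.14 = 48.7532 per 10 000.
District 2: 0.1261×2.08 + 0.1719×17.45 + 0.2307×38.95 + 0.4713×50.98 = 36.2730 per 10 000.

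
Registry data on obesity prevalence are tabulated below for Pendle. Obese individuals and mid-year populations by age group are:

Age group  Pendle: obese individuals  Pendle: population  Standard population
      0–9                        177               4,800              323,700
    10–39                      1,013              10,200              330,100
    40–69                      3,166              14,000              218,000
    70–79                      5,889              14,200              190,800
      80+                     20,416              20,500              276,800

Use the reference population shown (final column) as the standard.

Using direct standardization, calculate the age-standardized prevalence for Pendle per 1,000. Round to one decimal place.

335.1

Age-specific rates per 1,000 for Pendle: 36.875, 99.314, 226.143, 414.718, 995.902.
Standard total = 1,339,400; weights = 0.2417, 0.2465, 0.1628, 0.1425, 0.2067.
Standardized rate: 0.2417×36.875 + 0.2465×99.314 + 0.1628×226.143 + 0.1425×414.718 + 0.2067×995.902 = 335.0852 per 1,000.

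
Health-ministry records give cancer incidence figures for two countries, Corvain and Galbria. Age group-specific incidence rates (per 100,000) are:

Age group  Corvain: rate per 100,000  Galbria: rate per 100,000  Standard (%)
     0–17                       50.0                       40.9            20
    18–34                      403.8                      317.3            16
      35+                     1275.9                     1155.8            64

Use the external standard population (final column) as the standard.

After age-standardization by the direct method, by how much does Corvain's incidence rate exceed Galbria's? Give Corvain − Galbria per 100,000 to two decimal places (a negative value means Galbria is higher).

92.52

Standard weights: 0.20, 0.16, 0.64.
Corvain: 0.2000×50.0 + 0.1600×403.8 + 0.6400×1275.9 = 891.1840 per 100,000.
Galbria: 0.2000×40.9 + 0.1600×317.3 + 0.6400×1155.8 = 798.6600 per 100,000.
Difference = 891.1840 − 798.6600 = 92.5240.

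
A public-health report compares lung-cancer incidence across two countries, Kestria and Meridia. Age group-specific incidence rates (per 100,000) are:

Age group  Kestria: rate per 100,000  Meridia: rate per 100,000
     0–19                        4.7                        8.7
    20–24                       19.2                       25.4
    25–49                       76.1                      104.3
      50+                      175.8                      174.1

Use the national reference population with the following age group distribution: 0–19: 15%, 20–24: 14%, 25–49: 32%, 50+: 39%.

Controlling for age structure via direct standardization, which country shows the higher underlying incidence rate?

Meridia

Standard weights: 0.15, 0.14, 0.32, 0.39.
Kestria: 0.1500×4.7 + 0.1400×19.2 + 0.3200×76.1 + 0.3900×175.8 = 96.3070 per 100,000.
Meridia: 0.1500×8.7 + 0.1400×25.4 + 0.3200×104.3 + 0.3900×174.1 = 106.1360 per 100,000.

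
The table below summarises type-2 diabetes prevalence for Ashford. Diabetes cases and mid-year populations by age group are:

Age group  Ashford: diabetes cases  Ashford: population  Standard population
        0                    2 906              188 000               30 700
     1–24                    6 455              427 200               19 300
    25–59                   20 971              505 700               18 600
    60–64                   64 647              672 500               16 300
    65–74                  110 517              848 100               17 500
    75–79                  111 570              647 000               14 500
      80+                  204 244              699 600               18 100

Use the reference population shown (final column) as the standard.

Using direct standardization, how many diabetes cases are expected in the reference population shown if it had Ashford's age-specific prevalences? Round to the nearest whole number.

Age-specific rates per 1 000 for Ashford: 15.457, 15.110, 41.469, 96.129, 130.311, 172.442, 291.944.
Expected diabetes cases = Σ (standard pop × age-specific rate ÷ 1 000)
= 30 700×15.457/1 000 + 19 300×15.110/1 000 + 18 600×41.469/1 000 + 16 300×96.129/1 000 + 17 500×130.311/1 000 + 14 500×172.442/1 000 + 18 100×291.944/1 000
= 474.54 + 291.62 + 771.33 + 1566.91 + 2280.45 + 2500.41 + 5284.19 = 13169.45.

13169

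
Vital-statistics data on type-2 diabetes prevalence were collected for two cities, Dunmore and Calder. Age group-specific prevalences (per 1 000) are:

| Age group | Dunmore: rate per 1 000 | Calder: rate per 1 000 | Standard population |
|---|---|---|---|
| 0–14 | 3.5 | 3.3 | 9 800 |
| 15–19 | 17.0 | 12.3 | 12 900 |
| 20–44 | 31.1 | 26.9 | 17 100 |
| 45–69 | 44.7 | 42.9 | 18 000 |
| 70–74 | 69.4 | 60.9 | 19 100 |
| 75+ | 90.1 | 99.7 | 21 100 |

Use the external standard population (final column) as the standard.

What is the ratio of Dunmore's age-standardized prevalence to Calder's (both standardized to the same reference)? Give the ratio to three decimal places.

Standard total = 98 000; weights = 0.1000, 0.1316, 0.1745, 0.1837, 0.1949, 0.2153.
Dunmore: 0.1000×3.5 + 0.1316×17.0 + 0.1745×31.1 + 0.1837×44.7 + 0.1949×69.4 + 0.2153×90.1 = 49.1496 per 1 000.
Calder: 0.1000×3.3 + 0.1316×12.3 + 0.1745×26.9 + 0.1837×42.9 + 0.1949×60.9 + 0.2153×99.7 = 47.8578 per 1 000.
Ratio = 49.1496 ÷ 47.8578 = 1.02699.

1.027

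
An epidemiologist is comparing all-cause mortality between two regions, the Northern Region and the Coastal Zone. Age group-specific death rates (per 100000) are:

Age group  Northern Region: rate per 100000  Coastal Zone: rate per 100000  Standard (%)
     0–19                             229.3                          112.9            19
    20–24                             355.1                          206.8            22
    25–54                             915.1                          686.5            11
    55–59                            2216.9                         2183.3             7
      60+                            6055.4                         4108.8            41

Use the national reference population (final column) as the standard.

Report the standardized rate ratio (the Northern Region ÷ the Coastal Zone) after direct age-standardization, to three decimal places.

Standard weights: 0.19, 0.22, 0.11, 0.07, 0.41.
The Northern Region: 0.1900×229.3 + 0.2200×355.1 + 0.1100×915.1 + 0.0700×2216.9 + 0.4100×6055.4 = 2860.2470 per 100000.
The Coastal Zone: 0.1900×112.9 + 0.2200×206.8 + 0.1100×686.5 + 0.0700×2183.3 + 0.4100×4108.8 = 1979.9010 per 100000.
Ratio = 2860.2470 ÷ 1979.9010 = 1.44464.

1.445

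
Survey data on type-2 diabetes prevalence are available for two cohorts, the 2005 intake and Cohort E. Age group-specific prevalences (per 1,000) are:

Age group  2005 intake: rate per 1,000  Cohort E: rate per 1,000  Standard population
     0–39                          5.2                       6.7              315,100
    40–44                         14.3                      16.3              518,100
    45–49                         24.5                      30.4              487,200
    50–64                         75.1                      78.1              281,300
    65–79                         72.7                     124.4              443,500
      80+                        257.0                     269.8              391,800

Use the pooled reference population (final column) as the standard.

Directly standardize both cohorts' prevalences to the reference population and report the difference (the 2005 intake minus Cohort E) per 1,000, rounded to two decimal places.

-13.61

Standard total = 2,437,000; weights = 0.1293, 0.2126, 0.1999, 0.1154, 0.1820, 0.1608.
The 2005 intake: 0.1293×5.2 + 0.2126×14.3 + 0.1999×24.5 + 0.1154×75.1 + 0.1820×72.7 + 0.1608×257.0 = 71.8278 per 1,000.
Cohort E: 0.1293×6.7 + 0.2126×16.3 + 0.1999×30.4 + 0.1154×78.1 + 0.1820×124.4 + 0.1608×269.8 = 85.4393 per 1,000.
Difference = 71.8278 − 85.4393 = -13.6115.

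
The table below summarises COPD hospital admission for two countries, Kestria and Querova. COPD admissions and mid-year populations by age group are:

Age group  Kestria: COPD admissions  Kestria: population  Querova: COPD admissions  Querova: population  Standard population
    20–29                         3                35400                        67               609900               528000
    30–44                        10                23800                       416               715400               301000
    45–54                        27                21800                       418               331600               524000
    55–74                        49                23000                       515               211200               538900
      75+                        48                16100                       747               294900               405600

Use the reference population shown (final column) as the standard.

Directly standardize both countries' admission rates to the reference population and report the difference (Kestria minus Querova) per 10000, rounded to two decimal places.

Age-specific rates per 10000 for Kestria: 0.85, 4.20, 12.39, 21.30, 29.81.
For Querova: 1.10, 5.81, 12.61, 24.38, 25.33.
Standard total = 2297500; weights = 0.2298, 0.1310, 0.2281, 0.2346, 0.1765.
Kestria: 0.2298×0.85 + 0.1310×4.20 + 0.2281×12.39 + 0.2346×21.30 + 0.1765×29.81 = 13.8304 per 10000.
Querova: 0.2298×1.10 + 0.1310×5.81 + 0.2281×12.61 + 0.2346×24.38 + 0.1765×25.33 = 14.0807 per 10000.
Difference = 13.8304 − 14.0807 = -0.2503.

-0.25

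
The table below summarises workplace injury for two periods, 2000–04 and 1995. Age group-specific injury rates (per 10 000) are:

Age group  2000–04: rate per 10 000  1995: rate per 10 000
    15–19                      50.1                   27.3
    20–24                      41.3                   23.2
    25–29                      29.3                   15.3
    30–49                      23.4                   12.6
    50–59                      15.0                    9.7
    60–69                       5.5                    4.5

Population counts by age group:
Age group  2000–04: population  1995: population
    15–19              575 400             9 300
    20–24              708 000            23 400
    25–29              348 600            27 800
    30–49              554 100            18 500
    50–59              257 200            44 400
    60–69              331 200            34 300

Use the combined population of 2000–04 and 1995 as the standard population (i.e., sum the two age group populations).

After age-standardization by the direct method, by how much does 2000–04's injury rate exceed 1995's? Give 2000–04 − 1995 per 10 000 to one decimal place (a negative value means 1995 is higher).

Combined standard total = 2 932 200; weights = 0.1994, 0.2494, 0.1284, 0.1953, 0.1029, 0.1247.
2000–04: 0.1994×50.1 + 0.2494×41.3 + 0.1284×29.3 + 0.1953×23.4 + 0.1029×15.0 + 0.1247×5.5 = 30.8512 per 10 000.
1995: 0.1994×27.3 + 0.2494×23.2 + 0.1284×15.3 + 0.1953×12.6 + 0.1029×9.7 + 0.1247×4.5 = 17.2139 per 10 000.
Difference = 30.8512 − 17.2139 = 13.6373.

13.6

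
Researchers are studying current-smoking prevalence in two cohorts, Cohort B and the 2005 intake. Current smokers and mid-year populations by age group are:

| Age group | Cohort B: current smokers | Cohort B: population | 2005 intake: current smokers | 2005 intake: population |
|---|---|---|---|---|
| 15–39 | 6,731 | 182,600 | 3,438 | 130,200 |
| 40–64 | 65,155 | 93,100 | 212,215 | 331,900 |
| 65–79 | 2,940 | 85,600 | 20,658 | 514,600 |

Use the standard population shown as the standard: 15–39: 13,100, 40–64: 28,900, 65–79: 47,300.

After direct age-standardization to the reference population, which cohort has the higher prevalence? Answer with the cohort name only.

Age-specific rates per 1,000 for Cohort B: 36.862, 699.839, 34.346.
For the 2005 intake: 26.406, 639.394, 40.144.
Standard total = 89,300; weights = 0.1467, 0.3236, 0.5297.
Cohort B: 0.1467×36.862 + 0.3236×699.839 + 0.5297×34.346 = 250.0873 per 1,000.
The 2005 intake: 0.1467×26.406 + 0.3236×639.394 + 0.5297×40.144 = 232.0628 per 1,000.
The crude rates (207.10 vs 241.95) would put the 2005 intake higher, but that reflects its age composition; once standardized to a common age structure, Cohort B has the higher underlying rate.

Cohort B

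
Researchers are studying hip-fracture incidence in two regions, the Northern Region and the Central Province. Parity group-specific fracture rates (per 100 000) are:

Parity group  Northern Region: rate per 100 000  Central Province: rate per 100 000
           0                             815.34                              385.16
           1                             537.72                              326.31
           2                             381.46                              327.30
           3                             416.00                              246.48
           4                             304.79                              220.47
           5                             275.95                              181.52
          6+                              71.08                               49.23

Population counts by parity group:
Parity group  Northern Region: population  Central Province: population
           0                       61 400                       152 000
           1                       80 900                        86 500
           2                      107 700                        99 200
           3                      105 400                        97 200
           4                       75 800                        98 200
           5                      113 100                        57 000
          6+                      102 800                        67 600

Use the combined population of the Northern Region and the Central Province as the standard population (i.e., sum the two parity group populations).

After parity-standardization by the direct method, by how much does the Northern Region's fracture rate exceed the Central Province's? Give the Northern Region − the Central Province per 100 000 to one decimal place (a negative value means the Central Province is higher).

158.8

Combined standard total = 1 304 800; weights = 0.1635, 0.1283, 0.1586, 0.1553, 0.1334, 0.1304, 0.1306.
The Northern Region: 0.1635×815.34 + 0.1283×537.72 + 0.1586×381.46 + 0.1553×416.00 + 0.1334×304.79 + 0.1304×275.95 + 0.1306×71.08 = 413.3186 per 100 000.
The Central Province: 0.1635×385.16 + 0.1283×326.31 + 0.1586×327.30 + 0.1553×246.48 + 0.1334×220.47 + 0.1304×181.52 + 0.1306×49.23 = 254.5216 per 100 000.
Difference = 413.3186 − 254.5216 = 158.7970.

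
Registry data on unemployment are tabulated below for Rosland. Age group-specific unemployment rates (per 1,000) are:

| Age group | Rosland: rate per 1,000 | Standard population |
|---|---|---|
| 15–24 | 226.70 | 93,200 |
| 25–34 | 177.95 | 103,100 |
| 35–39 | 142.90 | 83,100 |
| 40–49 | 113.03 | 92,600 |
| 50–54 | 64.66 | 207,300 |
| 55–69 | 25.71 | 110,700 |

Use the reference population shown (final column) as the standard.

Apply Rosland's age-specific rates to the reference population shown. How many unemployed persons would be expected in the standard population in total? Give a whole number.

78067

Expected unemployed persons = Σ (standard pop × age-specific rate ÷ 1,000)
= 93,200×226.70/1,000 + 103,100×177.95/1,000 + 83,100×142.90/1,000 + 92,600×113.03/1,000 + 207,300×64.66/1,000 + 110,700×25.71/1,000
= 21128.44 + 18346.65 + 11874.99 + 10466.58 + 13404.02 + 2846.10 = 78066.77.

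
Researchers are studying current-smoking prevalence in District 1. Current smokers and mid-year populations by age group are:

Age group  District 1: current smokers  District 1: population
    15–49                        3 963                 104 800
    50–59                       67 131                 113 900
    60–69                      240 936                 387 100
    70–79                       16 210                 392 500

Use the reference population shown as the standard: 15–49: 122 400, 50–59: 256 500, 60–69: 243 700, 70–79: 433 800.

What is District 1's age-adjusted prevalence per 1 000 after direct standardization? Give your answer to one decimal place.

308.0

Age-specific rates per 1 000 for District 1: 37.815, 589.385, 622.413, 41.299.
Standard total = 1 056 400; weights = 0.1159, 0.2428, 0.2307, 0.4106.
Standardized rate: 0.1159×37.815 + 0.2428×589.385 + 0.2307×622.413 + 0.4106×41.299 = 308.0306 per 1 000.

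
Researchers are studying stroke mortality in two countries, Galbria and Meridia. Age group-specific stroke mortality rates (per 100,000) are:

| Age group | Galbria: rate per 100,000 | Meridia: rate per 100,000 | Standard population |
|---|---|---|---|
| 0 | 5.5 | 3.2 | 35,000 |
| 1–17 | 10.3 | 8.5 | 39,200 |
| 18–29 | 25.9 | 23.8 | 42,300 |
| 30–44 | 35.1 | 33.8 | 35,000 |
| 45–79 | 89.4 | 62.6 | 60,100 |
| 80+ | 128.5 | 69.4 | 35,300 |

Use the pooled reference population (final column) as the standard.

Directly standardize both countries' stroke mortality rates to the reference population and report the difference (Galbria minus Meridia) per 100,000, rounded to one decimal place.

Standard total = 246,900; weights = 0.1418, 0.1588, 0.1713, 0.1418, 0.2434, 0.1430.
Galbria: 0.1418×5.5 + 0.1588×10.3 + 0.1713×25.9 + 0.1418×35.1 + 0.2434×89.4 + 0.1430×128.5 = 51.9616 per 100,000.
Meridia: 0.1418×3.2 + 0.1588×8.5 + 0.1713×23.8 + 0.1418×33.8 + 0.2434×62.6 + 0.1430×69.4 = 35.8324 per 100,000.
Difference = 51.9616 − 35.8324 = 16.1292.

16.1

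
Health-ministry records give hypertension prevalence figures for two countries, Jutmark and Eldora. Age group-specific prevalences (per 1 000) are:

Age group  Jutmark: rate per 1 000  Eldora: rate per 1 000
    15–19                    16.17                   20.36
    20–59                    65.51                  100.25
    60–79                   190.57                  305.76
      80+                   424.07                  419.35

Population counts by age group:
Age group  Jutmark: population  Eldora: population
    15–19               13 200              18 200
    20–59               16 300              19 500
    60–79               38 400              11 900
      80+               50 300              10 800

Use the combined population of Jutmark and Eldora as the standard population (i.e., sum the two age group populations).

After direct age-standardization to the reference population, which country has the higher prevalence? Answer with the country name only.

Eldora

Combined standard total = 178 600; weights = 0.1758, 0.2004, 0.2816, 0.3421.
Jutmark: 0.1758×16.17 + 0.2004×65.51 + 0.2816×190.57 + 0.3421×424.07 = 214.7220 per 1 000.
Eldora: 0.1758×20.36 + 0.2004×100.25 + 0.2816×305.76 + 0.3421×419.35 = 253.2490 per 1 000.
The crude rates (253.21 vs 173.72) would put Jutmark higher, but that reflects its age composition; once standardized to a common age structure, Eldora has the higher underlying rate.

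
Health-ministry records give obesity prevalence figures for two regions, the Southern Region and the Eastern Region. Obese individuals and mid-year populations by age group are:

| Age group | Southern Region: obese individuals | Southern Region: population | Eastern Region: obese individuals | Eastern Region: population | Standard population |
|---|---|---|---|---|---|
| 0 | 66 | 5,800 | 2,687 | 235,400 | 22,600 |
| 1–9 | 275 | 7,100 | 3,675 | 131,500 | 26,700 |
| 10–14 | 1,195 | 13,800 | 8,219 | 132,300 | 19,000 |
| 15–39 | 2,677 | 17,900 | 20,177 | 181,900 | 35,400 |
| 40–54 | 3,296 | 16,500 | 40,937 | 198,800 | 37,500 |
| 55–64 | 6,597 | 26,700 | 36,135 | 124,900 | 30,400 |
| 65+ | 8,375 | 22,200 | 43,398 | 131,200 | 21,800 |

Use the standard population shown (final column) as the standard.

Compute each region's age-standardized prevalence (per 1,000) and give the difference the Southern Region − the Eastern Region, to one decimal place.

Age-specific rates per 1,000 for the Southern Region: 11.379, 38.732, 86.594, 149.553, 199.758, 247.079, 377.252.
For the Eastern Region: 11.415, 27.947, 62.124, 110.924, 205.921, 289.311, 330.777.
Standard total = 193,400; weights = 0.1169, 0.1381, 0.0982, 0.1830, 0.1939, 0.1572, 0.1127.
The Southern Region: 0.1169×11.379 + 0.1381×38.732 + 0.0982×86.594 + 0.1830×149.553 + 0.1939×199.758 + 0.1572×247.079 + 0.1127×377.252 = 162.6525 per 1,000.
The Eastern Region: 0.1169×11.415 + 0.1381×27.947 + 0.0982×62.124 + 0.1830×110.924 + 0.1939×205.921 + 0.1572×289.311 + 0.1127×330.777 = 154.2877 per 1,000.
Difference = 162.6525 − 154.2877 = 8.3648.

8.4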